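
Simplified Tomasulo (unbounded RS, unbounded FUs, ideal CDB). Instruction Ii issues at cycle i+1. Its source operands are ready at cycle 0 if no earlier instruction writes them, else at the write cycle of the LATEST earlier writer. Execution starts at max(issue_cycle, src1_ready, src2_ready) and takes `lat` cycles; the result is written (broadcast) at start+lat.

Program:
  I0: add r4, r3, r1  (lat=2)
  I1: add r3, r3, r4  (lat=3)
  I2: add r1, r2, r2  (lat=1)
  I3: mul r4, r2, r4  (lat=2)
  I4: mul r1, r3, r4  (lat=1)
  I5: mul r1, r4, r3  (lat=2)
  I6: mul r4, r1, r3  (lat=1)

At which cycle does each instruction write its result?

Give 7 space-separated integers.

I0 add r4: issue@1 deps=(None,None) exec_start@1 write@3
I1 add r3: issue@2 deps=(None,0) exec_start@3 write@6
I2 add r1: issue@3 deps=(None,None) exec_start@3 write@4
I3 mul r4: issue@4 deps=(None,0) exec_start@4 write@6
I4 mul r1: issue@5 deps=(1,3) exec_start@6 write@7
I5 mul r1: issue@6 deps=(3,1) exec_start@6 write@8
I6 mul r4: issue@7 deps=(5,1) exec_start@8 write@9

Answer: 3 6 4 6 7 8 9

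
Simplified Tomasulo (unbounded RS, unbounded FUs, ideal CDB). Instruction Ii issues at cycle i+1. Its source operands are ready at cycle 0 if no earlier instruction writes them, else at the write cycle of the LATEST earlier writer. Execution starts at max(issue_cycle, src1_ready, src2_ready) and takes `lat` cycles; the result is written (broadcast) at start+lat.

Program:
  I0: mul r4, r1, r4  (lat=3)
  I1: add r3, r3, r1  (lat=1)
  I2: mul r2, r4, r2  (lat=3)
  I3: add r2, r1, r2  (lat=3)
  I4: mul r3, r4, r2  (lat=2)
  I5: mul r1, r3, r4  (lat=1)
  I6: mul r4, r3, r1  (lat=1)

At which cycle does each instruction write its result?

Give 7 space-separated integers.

I0 mul r4: issue@1 deps=(None,None) exec_start@1 write@4
I1 add r3: issue@2 deps=(None,None) exec_start@2 write@3
I2 mul r2: issue@3 deps=(0,None) exec_start@4 write@7
I3 add r2: issue@4 deps=(None,2) exec_start@7 write@10
I4 mul r3: issue@5 deps=(0,3) exec_start@10 write@12
I5 mul r1: issue@6 deps=(4,0) exec_start@12 write@13
I6 mul r4: issue@7 deps=(4,5) exec_start@13 write@14

Answer: 4 3 7 10 12 13 14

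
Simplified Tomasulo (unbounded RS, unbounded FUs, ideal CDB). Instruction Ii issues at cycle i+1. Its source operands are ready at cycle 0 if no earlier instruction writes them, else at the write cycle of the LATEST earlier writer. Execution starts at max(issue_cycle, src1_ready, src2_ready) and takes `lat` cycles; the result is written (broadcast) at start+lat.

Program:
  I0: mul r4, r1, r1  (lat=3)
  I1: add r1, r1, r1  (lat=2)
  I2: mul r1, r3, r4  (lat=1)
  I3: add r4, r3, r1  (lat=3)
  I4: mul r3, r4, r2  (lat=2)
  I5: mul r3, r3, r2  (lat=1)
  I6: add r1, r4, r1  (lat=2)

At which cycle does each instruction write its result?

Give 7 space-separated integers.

I0 mul r4: issue@1 deps=(None,None) exec_start@1 write@4
I1 add r1: issue@2 deps=(None,None) exec_start@2 write@4
I2 mul r1: issue@3 deps=(None,0) exec_start@4 write@5
I3 add r4: issue@4 deps=(None,2) exec_start@5 write@8
I4 mul r3: issue@5 deps=(3,None) exec_start@8 write@10
I5 mul r3: issue@6 deps=(4,None) exec_start@10 write@11
I6 add r1: issue@7 deps=(3,2) exec_start@8 write@10

Answer: 4 4 5 8 10 11 10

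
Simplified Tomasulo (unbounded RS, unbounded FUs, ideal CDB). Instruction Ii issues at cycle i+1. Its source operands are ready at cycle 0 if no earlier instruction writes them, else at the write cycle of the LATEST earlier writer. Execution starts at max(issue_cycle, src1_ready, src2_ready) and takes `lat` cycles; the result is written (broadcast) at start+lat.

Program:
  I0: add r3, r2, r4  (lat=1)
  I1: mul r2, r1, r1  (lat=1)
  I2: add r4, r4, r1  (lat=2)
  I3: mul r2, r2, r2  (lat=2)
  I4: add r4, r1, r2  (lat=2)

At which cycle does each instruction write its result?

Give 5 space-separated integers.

Answer: 2 3 5 6 8

Derivation:
I0 add r3: issue@1 deps=(None,None) exec_start@1 write@2
I1 mul r2: issue@2 deps=(None,None) exec_start@2 write@3
I2 add r4: issue@3 deps=(None,None) exec_start@3 write@5
I3 mul r2: issue@4 deps=(1,1) exec_start@4 write@6
I4 add r4: issue@5 deps=(None,3) exec_start@6 write@8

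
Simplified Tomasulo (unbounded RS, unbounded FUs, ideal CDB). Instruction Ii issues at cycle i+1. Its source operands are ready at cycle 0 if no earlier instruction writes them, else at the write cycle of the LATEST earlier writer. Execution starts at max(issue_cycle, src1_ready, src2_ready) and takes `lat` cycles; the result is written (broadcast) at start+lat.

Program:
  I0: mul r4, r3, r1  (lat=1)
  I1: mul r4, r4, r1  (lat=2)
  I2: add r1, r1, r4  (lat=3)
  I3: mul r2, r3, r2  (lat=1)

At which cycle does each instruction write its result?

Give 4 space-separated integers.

Answer: 2 4 7 5

Derivation:
I0 mul r4: issue@1 deps=(None,None) exec_start@1 write@2
I1 mul r4: issue@2 deps=(0,None) exec_start@2 write@4
I2 add r1: issue@3 deps=(None,1) exec_start@4 write@7
I3 mul r2: issue@4 deps=(None,None) exec_start@4 write@5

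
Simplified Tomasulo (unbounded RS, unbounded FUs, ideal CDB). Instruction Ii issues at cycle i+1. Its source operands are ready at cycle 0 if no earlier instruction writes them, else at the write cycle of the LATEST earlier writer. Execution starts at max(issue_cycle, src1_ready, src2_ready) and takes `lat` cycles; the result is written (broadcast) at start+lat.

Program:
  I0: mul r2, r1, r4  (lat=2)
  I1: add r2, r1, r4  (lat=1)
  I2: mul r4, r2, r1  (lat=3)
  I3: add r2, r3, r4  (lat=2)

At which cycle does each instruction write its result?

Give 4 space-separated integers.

I0 mul r2: issue@1 deps=(None,None) exec_start@1 write@3
I1 add r2: issue@2 deps=(None,None) exec_start@2 write@3
I2 mul r4: issue@3 deps=(1,None) exec_start@3 write@6
I3 add r2: issue@4 deps=(None,2) exec_start@6 write@8

Answer: 3 3 6 8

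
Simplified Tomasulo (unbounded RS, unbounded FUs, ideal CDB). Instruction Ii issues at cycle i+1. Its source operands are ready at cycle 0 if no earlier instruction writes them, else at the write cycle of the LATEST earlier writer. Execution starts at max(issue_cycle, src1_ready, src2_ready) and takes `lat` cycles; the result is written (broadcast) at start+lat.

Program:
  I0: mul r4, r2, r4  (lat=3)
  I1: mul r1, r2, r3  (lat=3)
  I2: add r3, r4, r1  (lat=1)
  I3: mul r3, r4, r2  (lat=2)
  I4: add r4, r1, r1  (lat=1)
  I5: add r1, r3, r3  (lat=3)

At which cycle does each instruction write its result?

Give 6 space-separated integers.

Answer: 4 5 6 6 6 9

Derivation:
I0 mul r4: issue@1 deps=(None,None) exec_start@1 write@4
I1 mul r1: issue@2 deps=(None,None) exec_start@2 write@5
I2 add r3: issue@3 deps=(0,1) exec_start@5 write@6
I3 mul r3: issue@4 deps=(0,None) exec_start@4 write@6
I4 add r4: issue@5 deps=(1,1) exec_start@5 write@6
I5 add r1: issue@6 deps=(3,3) exec_start@6 write@9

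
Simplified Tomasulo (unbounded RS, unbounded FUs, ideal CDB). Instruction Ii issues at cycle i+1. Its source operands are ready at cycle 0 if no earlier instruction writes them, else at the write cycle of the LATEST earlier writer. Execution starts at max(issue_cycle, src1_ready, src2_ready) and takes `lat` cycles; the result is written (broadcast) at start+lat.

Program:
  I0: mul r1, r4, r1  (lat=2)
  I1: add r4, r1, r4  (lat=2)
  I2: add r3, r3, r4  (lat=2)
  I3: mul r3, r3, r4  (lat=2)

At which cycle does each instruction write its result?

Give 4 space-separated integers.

Answer: 3 5 7 9

Derivation:
I0 mul r1: issue@1 deps=(None,None) exec_start@1 write@3
I1 add r4: issue@2 deps=(0,None) exec_start@3 write@5
I2 add r3: issue@3 deps=(None,1) exec_start@5 write@7
I3 mul r3: issue@4 deps=(2,1) exec_start@7 write@9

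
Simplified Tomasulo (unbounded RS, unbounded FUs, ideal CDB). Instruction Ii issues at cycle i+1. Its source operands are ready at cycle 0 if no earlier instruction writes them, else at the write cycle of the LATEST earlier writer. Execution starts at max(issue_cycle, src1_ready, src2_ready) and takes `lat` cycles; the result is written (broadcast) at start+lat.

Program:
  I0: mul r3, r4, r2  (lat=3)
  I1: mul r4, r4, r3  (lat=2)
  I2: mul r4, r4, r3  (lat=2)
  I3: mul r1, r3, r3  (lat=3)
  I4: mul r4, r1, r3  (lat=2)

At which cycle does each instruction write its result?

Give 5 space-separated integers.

I0 mul r3: issue@1 deps=(None,None) exec_start@1 write@4
I1 mul r4: issue@2 deps=(None,0) exec_start@4 write@6
I2 mul r4: issue@3 deps=(1,0) exec_start@6 write@8
I3 mul r1: issue@4 deps=(0,0) exec_start@4 write@7
I4 mul r4: issue@5 deps=(3,0) exec_start@7 write@9

Answer: 4 6 8 7 9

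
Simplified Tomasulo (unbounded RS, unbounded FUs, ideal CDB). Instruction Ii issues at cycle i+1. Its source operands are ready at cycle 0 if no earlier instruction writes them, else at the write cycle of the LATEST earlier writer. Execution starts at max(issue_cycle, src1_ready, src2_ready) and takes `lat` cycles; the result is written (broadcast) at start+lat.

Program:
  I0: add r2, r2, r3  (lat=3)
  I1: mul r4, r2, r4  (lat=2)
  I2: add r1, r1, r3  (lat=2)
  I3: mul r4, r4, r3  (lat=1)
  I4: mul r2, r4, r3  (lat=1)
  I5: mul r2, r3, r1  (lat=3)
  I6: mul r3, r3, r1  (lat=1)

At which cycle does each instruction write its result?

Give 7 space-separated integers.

Answer: 4 6 5 7 8 9 8

Derivation:
I0 add r2: issue@1 deps=(None,None) exec_start@1 write@4
I1 mul r4: issue@2 deps=(0,None) exec_start@4 write@6
I2 add r1: issue@3 deps=(None,None) exec_start@3 write@5
I3 mul r4: issue@4 deps=(1,None) exec_start@6 write@7
I4 mul r2: issue@5 deps=(3,None) exec_start@7 write@8
I5 mul r2: issue@6 deps=(None,2) exec_start@6 write@9
I6 mul r3: issue@7 deps=(None,2) exec_start@7 write@8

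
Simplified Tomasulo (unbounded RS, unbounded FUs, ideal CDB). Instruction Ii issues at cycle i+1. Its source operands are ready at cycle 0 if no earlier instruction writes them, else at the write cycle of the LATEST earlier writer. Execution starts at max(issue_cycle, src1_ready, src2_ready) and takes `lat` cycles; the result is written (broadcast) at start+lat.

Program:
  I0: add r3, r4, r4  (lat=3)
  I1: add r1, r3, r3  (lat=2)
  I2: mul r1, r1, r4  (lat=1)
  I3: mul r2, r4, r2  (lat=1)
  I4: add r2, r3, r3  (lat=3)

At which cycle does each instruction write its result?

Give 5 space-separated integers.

Answer: 4 6 7 5 8

Derivation:
I0 add r3: issue@1 deps=(None,None) exec_start@1 write@4
I1 add r1: issue@2 deps=(0,0) exec_start@4 write@6
I2 mul r1: issue@3 deps=(1,None) exec_start@6 write@7
I3 mul r2: issue@4 deps=(None,None) exec_start@4 write@5
I4 add r2: issue@5 deps=(0,0) exec_start@5 write@8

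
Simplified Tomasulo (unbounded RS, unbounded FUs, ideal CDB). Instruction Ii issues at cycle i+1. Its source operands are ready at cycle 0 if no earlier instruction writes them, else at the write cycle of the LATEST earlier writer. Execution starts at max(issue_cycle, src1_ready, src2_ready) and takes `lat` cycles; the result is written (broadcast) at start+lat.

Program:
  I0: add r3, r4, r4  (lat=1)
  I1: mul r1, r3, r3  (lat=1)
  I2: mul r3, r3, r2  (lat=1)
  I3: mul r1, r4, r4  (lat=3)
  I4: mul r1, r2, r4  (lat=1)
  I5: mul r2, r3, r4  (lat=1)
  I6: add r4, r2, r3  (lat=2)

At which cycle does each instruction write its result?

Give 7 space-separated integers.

I0 add r3: issue@1 deps=(None,None) exec_start@1 write@2
I1 mul r1: issue@2 deps=(0,0) exec_start@2 write@3
I2 mul r3: issue@3 deps=(0,None) exec_start@3 write@4
I3 mul r1: issue@4 deps=(None,None) exec_start@4 write@7
I4 mul r1: issue@5 deps=(None,None) exec_start@5 write@6
I5 mul r2: issue@6 deps=(2,None) exec_start@6 write@7
I6 add r4: issue@7 deps=(5,2) exec_start@7 write@9

Answer: 2 3 4 7 6 7 9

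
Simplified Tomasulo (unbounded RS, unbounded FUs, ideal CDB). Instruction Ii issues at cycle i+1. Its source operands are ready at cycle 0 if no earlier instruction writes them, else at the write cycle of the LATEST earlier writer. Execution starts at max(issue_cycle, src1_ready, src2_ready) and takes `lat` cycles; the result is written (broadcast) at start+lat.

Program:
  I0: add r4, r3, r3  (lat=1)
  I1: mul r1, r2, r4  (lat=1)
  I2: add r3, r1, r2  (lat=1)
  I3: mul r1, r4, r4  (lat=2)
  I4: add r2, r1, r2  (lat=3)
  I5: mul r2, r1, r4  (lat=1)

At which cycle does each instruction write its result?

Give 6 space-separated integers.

Answer: 2 3 4 6 9 7

Derivation:
I0 add r4: issue@1 deps=(None,None) exec_start@1 write@2
I1 mul r1: issue@2 deps=(None,0) exec_start@2 write@3
I2 add r3: issue@3 deps=(1,None) exec_start@3 write@4
I3 mul r1: issue@4 deps=(0,0) exec_start@4 write@6
I4 add r2: issue@5 deps=(3,None) exec_start@6 write@9
I5 mul r2: issue@6 deps=(3,0) exec_start@6 write@7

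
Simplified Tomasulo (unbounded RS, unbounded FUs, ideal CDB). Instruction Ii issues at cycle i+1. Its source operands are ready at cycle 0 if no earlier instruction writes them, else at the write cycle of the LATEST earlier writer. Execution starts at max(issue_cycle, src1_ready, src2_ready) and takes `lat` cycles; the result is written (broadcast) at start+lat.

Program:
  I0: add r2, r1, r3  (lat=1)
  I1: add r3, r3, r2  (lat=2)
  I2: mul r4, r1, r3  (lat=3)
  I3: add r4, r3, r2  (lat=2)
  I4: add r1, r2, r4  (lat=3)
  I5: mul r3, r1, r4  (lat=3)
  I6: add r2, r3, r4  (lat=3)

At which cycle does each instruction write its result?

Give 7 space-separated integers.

Answer: 2 4 7 6 9 12 15

Derivation:
I0 add r2: issue@1 deps=(None,None) exec_start@1 write@2
I1 add r3: issue@2 deps=(None,0) exec_start@2 write@4
I2 mul r4: issue@3 deps=(None,1) exec_start@4 write@7
I3 add r4: issue@4 deps=(1,0) exec_start@4 write@6
I4 add r1: issue@5 deps=(0,3) exec_start@6 write@9
I5 mul r3: issue@6 deps=(4,3) exec_start@9 write@12
I6 add r2: issue@7 deps=(5,3) exec_start@12 write@15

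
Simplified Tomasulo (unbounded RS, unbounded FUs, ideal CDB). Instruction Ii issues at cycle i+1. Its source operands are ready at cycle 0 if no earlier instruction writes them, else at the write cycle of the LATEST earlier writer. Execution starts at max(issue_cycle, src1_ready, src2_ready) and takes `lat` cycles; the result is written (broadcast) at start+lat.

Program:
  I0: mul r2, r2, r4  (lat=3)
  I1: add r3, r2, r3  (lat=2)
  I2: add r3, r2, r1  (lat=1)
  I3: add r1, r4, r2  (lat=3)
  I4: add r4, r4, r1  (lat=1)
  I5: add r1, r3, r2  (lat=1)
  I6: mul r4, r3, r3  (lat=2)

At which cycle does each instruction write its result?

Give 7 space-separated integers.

I0 mul r2: issue@1 deps=(None,None) exec_start@1 write@4
I1 add r3: issue@2 deps=(0,None) exec_start@4 write@6
I2 add r3: issue@3 deps=(0,None) exec_start@4 write@5
I3 add r1: issue@4 deps=(None,0) exec_start@4 write@7
I4 add r4: issue@5 deps=(None,3) exec_start@7 write@8
I5 add r1: issue@6 deps=(2,0) exec_start@6 write@7
I6 mul r4: issue@7 deps=(2,2) exec_start@7 write@9

Answer: 4 6 5 7 8 7 9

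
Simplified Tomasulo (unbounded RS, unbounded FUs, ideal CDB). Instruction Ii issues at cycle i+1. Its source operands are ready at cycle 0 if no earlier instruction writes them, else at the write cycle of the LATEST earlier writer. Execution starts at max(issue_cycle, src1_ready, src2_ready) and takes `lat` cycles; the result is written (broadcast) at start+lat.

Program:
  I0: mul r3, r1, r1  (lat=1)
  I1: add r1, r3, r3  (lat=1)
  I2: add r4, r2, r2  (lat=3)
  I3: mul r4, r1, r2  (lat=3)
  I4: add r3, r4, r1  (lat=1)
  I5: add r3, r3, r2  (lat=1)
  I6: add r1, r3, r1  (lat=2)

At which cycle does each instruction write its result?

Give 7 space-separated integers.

Answer: 2 3 6 7 8 9 11

Derivation:
I0 mul r3: issue@1 deps=(None,None) exec_start@1 write@2
I1 add r1: issue@2 deps=(0,0) exec_start@2 write@3
I2 add r4: issue@3 deps=(None,None) exec_start@3 write@6
I3 mul r4: issue@4 deps=(1,None) exec_start@4 write@7
I4 add r3: issue@5 deps=(3,1) exec_start@7 write@8
I5 add r3: issue@6 deps=(4,None) exec_start@8 write@9
I6 add r1: issue@7 deps=(5,1) exec_start@9 write@11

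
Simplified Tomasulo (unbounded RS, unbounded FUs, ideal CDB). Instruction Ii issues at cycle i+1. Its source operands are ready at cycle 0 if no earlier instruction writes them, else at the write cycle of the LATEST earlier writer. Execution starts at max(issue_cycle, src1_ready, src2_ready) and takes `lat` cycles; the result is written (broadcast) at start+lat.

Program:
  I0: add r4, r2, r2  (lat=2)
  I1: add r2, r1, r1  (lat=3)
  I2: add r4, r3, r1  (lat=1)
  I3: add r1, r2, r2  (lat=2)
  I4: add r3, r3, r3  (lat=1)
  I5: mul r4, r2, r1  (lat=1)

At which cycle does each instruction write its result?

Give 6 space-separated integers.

Answer: 3 5 4 7 6 8

Derivation:
I0 add r4: issue@1 deps=(None,None) exec_start@1 write@3
I1 add r2: issue@2 deps=(None,None) exec_start@2 write@5
I2 add r4: issue@3 deps=(None,None) exec_start@3 write@4
I3 add r1: issue@4 deps=(1,1) exec_start@5 write@7
I4 add r3: issue@5 deps=(None,None) exec_start@5 write@6
I5 mul r4: issue@6 deps=(1,3) exec_start@7 write@8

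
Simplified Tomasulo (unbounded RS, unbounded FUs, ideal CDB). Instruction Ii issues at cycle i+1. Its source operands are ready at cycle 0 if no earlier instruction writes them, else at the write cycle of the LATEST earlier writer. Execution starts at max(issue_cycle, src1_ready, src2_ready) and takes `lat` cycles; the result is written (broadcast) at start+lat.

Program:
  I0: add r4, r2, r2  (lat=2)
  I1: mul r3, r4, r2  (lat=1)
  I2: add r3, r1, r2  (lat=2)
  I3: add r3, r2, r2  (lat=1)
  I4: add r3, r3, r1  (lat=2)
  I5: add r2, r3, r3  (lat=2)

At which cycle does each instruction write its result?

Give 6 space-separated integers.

Answer: 3 4 5 5 7 9

Derivation:
I0 add r4: issue@1 deps=(None,None) exec_start@1 write@3
I1 mul r3: issue@2 deps=(0,None) exec_start@3 write@4
I2 add r3: issue@3 deps=(None,None) exec_start@3 write@5
I3 add r3: issue@4 deps=(None,None) exec_start@4 write@5
I4 add r3: issue@5 deps=(3,None) exec_start@5 write@7
I5 add r2: issue@6 deps=(4,4) exec_start@7 write@9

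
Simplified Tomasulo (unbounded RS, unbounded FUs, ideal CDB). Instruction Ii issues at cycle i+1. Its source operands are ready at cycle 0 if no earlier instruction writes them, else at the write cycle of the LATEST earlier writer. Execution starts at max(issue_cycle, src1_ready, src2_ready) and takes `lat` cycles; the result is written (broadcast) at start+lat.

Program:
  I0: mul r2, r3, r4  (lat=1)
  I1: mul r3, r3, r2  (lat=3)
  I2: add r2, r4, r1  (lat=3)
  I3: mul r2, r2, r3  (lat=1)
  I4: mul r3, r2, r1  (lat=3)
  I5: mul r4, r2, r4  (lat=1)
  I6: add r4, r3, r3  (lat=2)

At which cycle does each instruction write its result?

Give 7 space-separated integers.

Answer: 2 5 6 7 10 8 12

Derivation:
I0 mul r2: issue@1 deps=(None,None) exec_start@1 write@2
I1 mul r3: issue@2 deps=(None,0) exec_start@2 write@5
I2 add r2: issue@3 deps=(None,None) exec_start@3 write@6
I3 mul r2: issue@4 deps=(2,1) exec_start@6 write@7
I4 mul r3: issue@5 deps=(3,None) exec_start@7 write@10
I5 mul r4: issue@6 deps=(3,None) exec_start@7 write@8
I6 add r4: issue@7 deps=(4,4) exec_start@10 write@12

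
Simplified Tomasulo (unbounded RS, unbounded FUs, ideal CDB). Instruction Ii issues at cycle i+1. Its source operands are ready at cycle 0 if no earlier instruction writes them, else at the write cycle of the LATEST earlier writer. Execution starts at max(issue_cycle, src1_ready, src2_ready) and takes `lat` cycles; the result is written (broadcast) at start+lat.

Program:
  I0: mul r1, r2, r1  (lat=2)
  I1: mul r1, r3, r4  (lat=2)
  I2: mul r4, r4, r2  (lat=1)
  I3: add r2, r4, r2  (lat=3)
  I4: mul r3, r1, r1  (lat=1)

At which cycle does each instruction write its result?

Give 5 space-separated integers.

I0 mul r1: issue@1 deps=(None,None) exec_start@1 write@3
I1 mul r1: issue@2 deps=(None,None) exec_start@2 write@4
I2 mul r4: issue@3 deps=(None,None) exec_start@3 write@4
I3 add r2: issue@4 deps=(2,None) exec_start@4 write@7
I4 mul r3: issue@5 deps=(1,1) exec_start@5 write@6

Answer: 3 4 4 7 6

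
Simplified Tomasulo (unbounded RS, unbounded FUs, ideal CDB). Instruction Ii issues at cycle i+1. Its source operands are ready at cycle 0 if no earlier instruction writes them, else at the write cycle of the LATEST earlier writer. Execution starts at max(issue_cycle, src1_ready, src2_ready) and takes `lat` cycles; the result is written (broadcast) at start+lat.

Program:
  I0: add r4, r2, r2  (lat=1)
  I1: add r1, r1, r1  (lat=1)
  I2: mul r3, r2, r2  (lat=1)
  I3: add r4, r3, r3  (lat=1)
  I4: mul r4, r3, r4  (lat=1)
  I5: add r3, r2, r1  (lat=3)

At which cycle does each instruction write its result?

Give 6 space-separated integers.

I0 add r4: issue@1 deps=(None,None) exec_start@1 write@2
I1 add r1: issue@2 deps=(None,None) exec_start@2 write@3
I2 mul r3: issue@3 deps=(None,None) exec_start@3 write@4
I3 add r4: issue@4 deps=(2,2) exec_start@4 write@5
I4 mul r4: issue@5 deps=(2,3) exec_start@5 write@6
I5 add r3: issue@6 deps=(None,1) exec_start@6 write@9

Answer: 2 3 4 5 6 9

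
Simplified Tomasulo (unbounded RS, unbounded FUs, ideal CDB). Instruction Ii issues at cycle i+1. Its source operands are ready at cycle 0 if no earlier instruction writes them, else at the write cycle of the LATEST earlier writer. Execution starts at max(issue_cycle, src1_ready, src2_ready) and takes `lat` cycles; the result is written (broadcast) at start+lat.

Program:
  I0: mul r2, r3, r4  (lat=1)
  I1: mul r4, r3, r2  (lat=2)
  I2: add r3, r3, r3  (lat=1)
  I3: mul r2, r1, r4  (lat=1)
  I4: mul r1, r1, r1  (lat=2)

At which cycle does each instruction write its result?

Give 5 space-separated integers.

I0 mul r2: issue@1 deps=(None,None) exec_start@1 write@2
I1 mul r4: issue@2 deps=(None,0) exec_start@2 write@4
I2 add r3: issue@3 deps=(None,None) exec_start@3 write@4
I3 mul r2: issue@4 deps=(None,1) exec_start@4 write@5
I4 mul r1: issue@5 deps=(None,None) exec_start@5 write@7

Answer: 2 4 4 5 7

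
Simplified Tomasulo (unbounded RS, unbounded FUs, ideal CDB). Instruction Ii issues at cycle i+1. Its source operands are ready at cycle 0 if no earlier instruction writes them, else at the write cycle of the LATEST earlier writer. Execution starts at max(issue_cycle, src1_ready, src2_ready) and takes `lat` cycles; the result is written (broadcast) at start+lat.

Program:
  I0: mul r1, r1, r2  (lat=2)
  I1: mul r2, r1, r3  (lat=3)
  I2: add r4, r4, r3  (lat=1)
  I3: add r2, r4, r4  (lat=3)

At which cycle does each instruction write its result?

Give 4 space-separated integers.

I0 mul r1: issue@1 deps=(None,None) exec_start@1 write@3
I1 mul r2: issue@2 deps=(0,None) exec_start@3 write@6
I2 add r4: issue@3 deps=(None,None) exec_start@3 write@4
I3 add r2: issue@4 deps=(2,2) exec_start@4 write@7

Answer: 3 6 4 7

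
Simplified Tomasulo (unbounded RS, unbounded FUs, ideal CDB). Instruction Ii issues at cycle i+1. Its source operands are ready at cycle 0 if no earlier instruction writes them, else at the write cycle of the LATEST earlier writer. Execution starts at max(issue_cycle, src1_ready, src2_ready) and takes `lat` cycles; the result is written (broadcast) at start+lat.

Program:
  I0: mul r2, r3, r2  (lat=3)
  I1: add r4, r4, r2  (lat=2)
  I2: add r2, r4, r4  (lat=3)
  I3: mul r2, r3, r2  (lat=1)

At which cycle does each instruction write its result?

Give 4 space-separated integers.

I0 mul r2: issue@1 deps=(None,None) exec_start@1 write@4
I1 add r4: issue@2 deps=(None,0) exec_start@4 write@6
I2 add r2: issue@3 deps=(1,1) exec_start@6 write@9
I3 mul r2: issue@4 deps=(None,2) exec_start@9 write@10

Answer: 4 6 9 10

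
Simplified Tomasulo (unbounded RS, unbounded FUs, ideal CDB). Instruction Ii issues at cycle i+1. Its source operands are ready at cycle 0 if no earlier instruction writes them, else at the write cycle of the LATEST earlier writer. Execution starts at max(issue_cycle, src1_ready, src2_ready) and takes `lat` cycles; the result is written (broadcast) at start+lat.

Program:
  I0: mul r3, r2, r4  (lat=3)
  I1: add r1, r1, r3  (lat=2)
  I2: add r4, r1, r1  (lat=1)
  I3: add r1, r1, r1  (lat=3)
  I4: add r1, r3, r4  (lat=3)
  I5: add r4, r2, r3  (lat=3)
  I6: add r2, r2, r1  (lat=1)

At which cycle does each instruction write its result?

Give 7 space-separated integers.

I0 mul r3: issue@1 deps=(None,None) exec_start@1 write@4
I1 add r1: issue@2 deps=(None,0) exec_start@4 write@6
I2 add r4: issue@3 deps=(1,1) exec_start@6 write@7
I3 add r1: issue@4 deps=(1,1) exec_start@6 write@9
I4 add r1: issue@5 deps=(0,2) exec_start@7 write@10
I5 add r4: issue@6 deps=(None,0) exec_start@6 write@9
I6 add r2: issue@7 deps=(None,4) exec_start@10 write@11

Answer: 4 6 7 9 10 9 11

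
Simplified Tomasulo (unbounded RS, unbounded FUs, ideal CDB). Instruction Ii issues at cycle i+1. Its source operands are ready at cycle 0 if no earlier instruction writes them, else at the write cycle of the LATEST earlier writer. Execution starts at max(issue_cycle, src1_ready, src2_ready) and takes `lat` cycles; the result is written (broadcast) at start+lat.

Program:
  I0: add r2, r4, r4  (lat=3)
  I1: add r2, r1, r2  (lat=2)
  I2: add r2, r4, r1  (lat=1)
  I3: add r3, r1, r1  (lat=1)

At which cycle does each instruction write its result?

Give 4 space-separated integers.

Answer: 4 6 4 5

Derivation:
I0 add r2: issue@1 deps=(None,None) exec_start@1 write@4
I1 add r2: issue@2 deps=(None,0) exec_start@4 write@6
I2 add r2: issue@3 deps=(None,None) exec_start@3 write@4
I3 add r3: issue@4 deps=(None,None) exec_start@4 write@5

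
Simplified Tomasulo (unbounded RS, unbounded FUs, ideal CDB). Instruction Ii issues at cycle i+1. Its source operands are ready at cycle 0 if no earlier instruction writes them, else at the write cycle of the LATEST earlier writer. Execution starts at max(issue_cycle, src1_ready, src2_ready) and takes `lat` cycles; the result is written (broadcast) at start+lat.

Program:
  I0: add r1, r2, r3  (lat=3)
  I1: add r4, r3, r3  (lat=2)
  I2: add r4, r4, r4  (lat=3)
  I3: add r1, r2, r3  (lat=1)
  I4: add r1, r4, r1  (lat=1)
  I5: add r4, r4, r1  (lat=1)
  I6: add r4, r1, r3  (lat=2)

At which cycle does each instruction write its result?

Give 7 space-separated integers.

I0 add r1: issue@1 deps=(None,None) exec_start@1 write@4
I1 add r4: issue@2 deps=(None,None) exec_start@2 write@4
I2 add r4: issue@3 deps=(1,1) exec_start@4 write@7
I3 add r1: issue@4 deps=(None,None) exec_start@4 write@5
I4 add r1: issue@5 deps=(2,3) exec_start@7 write@8
I5 add r4: issue@6 deps=(2,4) exec_start@8 write@9
I6 add r4: issue@7 deps=(4,None) exec_start@8 write@10

Answer: 4 4 7 5 8 9 10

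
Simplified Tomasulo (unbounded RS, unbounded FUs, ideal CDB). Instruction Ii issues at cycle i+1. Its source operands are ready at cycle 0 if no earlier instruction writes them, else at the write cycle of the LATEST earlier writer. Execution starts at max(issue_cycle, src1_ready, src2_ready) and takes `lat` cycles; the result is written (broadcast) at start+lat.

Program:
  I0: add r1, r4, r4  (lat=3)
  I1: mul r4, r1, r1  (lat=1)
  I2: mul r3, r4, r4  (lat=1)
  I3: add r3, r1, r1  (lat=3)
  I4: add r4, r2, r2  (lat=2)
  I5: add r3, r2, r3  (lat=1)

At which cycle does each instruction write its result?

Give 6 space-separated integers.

Answer: 4 5 6 7 7 8

Derivation:
I0 add r1: issue@1 deps=(None,None) exec_start@1 write@4
I1 mul r4: issue@2 deps=(0,0) exec_start@4 write@5
I2 mul r3: issue@3 deps=(1,1) exec_start@5 write@6
I3 add r3: issue@4 deps=(0,0) exec_start@4 write@7
I4 add r4: issue@5 deps=(None,None) exec_start@5 write@7
I5 add r3: issue@6 deps=(None,3) exec_start@7 write@8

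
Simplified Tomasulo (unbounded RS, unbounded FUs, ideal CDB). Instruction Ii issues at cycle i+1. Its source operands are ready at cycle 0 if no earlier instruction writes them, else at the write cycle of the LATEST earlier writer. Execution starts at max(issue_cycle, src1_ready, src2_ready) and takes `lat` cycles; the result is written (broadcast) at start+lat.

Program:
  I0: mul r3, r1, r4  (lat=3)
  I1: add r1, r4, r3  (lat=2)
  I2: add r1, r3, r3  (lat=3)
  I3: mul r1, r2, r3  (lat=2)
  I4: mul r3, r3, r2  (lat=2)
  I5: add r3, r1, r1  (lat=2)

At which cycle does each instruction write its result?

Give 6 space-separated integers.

I0 mul r3: issue@1 deps=(None,None) exec_start@1 write@4
I1 add r1: issue@2 deps=(None,0) exec_start@4 write@6
I2 add r1: issue@3 deps=(0,0) exec_start@4 write@7
I3 mul r1: issue@4 deps=(None,0) exec_start@4 write@6
I4 mul r3: issue@5 deps=(0,None) exec_start@5 write@7
I5 add r3: issue@6 deps=(3,3) exec_start@6 write@8

Answer: 4 6 7 6 7 8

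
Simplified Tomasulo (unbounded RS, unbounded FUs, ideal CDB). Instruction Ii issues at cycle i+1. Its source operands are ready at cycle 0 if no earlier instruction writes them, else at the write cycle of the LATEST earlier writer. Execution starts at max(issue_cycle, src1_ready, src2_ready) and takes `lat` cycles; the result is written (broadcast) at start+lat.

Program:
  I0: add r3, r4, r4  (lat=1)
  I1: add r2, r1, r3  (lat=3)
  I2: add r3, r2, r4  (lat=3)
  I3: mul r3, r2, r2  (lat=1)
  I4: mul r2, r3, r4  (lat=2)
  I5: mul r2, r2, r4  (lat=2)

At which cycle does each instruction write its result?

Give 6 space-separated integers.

I0 add r3: issue@1 deps=(None,None) exec_start@1 write@2
I1 add r2: issue@2 deps=(None,0) exec_start@2 write@5
I2 add r3: issue@3 deps=(1,None) exec_start@5 write@8
I3 mul r3: issue@4 deps=(1,1) exec_start@5 write@6
I4 mul r2: issue@5 deps=(3,None) exec_start@6 write@8
I5 mul r2: issue@6 deps=(4,None) exec_start@8 write@10

Answer: 2 5 8 6 8 10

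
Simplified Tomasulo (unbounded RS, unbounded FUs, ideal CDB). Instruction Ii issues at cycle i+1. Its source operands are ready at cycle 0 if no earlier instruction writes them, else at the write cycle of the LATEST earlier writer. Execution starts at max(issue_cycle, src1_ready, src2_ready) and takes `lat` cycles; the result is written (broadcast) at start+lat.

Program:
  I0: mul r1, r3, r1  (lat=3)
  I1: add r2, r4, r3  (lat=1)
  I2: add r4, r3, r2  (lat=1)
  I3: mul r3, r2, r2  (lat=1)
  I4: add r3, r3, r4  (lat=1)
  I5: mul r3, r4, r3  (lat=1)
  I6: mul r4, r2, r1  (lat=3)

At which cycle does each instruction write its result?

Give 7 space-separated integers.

I0 mul r1: issue@1 deps=(None,None) exec_start@1 write@4
I1 add r2: issue@2 deps=(None,None) exec_start@2 write@3
I2 add r4: issue@3 deps=(None,1) exec_start@3 write@4
I3 mul r3: issue@4 deps=(1,1) exec_start@4 write@5
I4 add r3: issue@5 deps=(3,2) exec_start@5 write@6
I5 mul r3: issue@6 deps=(2,4) exec_start@6 write@7
I6 mul r4: issue@7 deps=(1,0) exec_start@7 write@10

Answer: 4 3 4 5 6 7 10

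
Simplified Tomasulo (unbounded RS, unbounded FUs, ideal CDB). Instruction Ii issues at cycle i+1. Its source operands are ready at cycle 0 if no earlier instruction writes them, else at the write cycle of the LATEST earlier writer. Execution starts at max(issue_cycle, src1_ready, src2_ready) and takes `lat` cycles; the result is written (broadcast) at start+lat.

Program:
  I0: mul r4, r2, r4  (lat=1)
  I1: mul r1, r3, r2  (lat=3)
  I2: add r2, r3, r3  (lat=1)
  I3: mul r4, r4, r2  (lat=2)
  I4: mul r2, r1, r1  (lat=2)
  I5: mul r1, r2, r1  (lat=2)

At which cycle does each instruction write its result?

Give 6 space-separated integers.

I0 mul r4: issue@1 deps=(None,None) exec_start@1 write@2
I1 mul r1: issue@2 deps=(None,None) exec_start@2 write@5
I2 add r2: issue@3 deps=(None,None) exec_start@3 write@4
I3 mul r4: issue@4 deps=(0,2) exec_start@4 write@6
I4 mul r2: issue@5 deps=(1,1) exec_start@5 write@7
I5 mul r1: issue@6 deps=(4,1) exec_start@7 write@9

Answer: 2 5 4 6 7 9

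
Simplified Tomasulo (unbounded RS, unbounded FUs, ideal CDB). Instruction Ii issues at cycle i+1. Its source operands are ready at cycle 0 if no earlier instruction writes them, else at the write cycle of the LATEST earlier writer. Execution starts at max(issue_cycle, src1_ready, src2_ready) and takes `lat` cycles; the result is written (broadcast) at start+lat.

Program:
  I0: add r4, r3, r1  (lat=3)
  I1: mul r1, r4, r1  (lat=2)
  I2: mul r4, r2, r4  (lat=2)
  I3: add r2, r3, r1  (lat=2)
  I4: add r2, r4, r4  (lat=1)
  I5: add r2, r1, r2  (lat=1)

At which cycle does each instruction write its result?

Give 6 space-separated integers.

Answer: 4 6 6 8 7 8

Derivation:
I0 add r4: issue@1 deps=(None,None) exec_start@1 write@4
I1 mul r1: issue@2 deps=(0,None) exec_start@4 write@6
I2 mul r4: issue@3 deps=(None,0) exec_start@4 write@6
I3 add r2: issue@4 deps=(None,1) exec_start@6 write@8
I4 add r2: issue@5 deps=(2,2) exec_start@6 write@7
I5 add r2: issue@6 deps=(1,4) exec_start@7 write@8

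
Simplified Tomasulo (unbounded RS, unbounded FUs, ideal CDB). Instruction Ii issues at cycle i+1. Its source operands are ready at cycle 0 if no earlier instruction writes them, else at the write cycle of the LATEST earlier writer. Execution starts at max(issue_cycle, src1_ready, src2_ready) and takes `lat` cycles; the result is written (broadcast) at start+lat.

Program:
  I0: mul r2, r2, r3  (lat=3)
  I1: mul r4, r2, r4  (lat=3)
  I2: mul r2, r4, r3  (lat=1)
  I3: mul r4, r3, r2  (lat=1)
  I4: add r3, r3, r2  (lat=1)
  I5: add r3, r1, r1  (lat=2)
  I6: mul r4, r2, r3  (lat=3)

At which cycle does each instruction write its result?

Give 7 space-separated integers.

I0 mul r2: issue@1 deps=(None,None) exec_start@1 write@4
I1 mul r4: issue@2 deps=(0,None) exec_start@4 write@7
I2 mul r2: issue@3 deps=(1,None) exec_start@7 write@8
I3 mul r4: issue@4 deps=(None,2) exec_start@8 write@9
I4 add r3: issue@5 deps=(None,2) exec_start@8 write@9
I5 add r3: issue@6 deps=(None,None) exec_start@6 write@8
I6 mul r4: issue@7 deps=(2,5) exec_start@8 write@11

Answer: 4 7 8 9 9 8 11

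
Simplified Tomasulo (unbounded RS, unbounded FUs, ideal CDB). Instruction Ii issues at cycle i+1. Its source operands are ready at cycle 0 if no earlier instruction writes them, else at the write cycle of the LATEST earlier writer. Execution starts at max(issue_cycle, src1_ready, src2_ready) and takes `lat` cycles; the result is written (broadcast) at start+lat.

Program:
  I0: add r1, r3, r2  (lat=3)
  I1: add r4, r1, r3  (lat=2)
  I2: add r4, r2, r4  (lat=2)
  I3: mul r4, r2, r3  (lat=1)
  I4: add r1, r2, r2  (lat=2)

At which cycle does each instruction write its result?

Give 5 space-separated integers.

Answer: 4 6 8 5 7

Derivation:
I0 add r1: issue@1 deps=(None,None) exec_start@1 write@4
I1 add r4: issue@2 deps=(0,None) exec_start@4 write@6
I2 add r4: issue@3 deps=(None,1) exec_start@6 write@8
I3 mul r4: issue@4 deps=(None,None) exec_start@4 write@5
I4 add r1: issue@5 deps=(None,None) exec_start@5 write@7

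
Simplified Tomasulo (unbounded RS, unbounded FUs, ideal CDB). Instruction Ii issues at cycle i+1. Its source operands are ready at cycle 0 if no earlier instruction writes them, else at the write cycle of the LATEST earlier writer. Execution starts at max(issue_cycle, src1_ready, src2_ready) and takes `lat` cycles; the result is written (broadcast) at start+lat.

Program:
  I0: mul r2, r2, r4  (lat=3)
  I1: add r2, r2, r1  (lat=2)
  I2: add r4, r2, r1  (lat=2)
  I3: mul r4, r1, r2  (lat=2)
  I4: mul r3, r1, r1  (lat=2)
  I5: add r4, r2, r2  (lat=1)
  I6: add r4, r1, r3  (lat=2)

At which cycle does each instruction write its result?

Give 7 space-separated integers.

Answer: 4 6 8 8 7 7 9

Derivation:
I0 mul r2: issue@1 deps=(None,None) exec_start@1 write@4
I1 add r2: issue@2 deps=(0,None) exec_start@4 write@6
I2 add r4: issue@3 deps=(1,None) exec_start@6 write@8
I3 mul r4: issue@4 deps=(None,1) exec_start@6 write@8
I4 mul r3: issue@5 deps=(None,None) exec_start@5 write@7
I5 add r4: issue@6 deps=(1,1) exec_start@6 write@7
I6 add r4: issue@7 deps=(None,4) exec_start@7 write@9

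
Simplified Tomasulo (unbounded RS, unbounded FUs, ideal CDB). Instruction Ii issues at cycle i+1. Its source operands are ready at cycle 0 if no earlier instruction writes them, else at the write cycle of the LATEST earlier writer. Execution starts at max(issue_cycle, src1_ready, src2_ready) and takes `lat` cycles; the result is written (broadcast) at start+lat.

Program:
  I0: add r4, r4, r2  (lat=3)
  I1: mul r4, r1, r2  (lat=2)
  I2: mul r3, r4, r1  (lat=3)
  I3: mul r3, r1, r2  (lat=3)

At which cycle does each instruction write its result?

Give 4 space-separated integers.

I0 add r4: issue@1 deps=(None,None) exec_start@1 write@4
I1 mul r4: issue@2 deps=(None,None) exec_start@2 write@4
I2 mul r3: issue@3 deps=(1,None) exec_start@4 write@7
I3 mul r3: issue@4 deps=(None,None) exec_start@4 write@7

Answer: 4 4 7 7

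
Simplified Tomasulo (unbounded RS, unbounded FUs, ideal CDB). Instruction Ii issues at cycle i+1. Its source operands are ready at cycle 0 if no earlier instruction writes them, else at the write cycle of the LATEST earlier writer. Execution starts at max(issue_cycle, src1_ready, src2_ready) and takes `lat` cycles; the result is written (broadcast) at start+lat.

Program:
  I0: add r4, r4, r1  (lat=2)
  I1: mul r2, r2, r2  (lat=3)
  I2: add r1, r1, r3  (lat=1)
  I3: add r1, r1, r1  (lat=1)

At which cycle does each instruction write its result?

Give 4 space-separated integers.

Answer: 3 5 4 5

Derivation:
I0 add r4: issue@1 deps=(None,None) exec_start@1 write@3
I1 mul r2: issue@2 deps=(None,None) exec_start@2 write@5
I2 add r1: issue@3 deps=(None,None) exec_start@3 write@4
I3 add r1: issue@4 deps=(2,2) exec_start@4 write@5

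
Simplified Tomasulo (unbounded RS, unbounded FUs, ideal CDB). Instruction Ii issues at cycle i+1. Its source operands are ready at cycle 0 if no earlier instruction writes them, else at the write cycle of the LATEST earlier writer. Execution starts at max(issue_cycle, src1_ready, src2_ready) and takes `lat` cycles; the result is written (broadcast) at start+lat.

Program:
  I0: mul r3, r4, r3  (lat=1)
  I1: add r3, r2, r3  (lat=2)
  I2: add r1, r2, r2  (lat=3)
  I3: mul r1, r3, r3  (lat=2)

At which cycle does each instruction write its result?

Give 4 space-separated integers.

Answer: 2 4 6 6

Derivation:
I0 mul r3: issue@1 deps=(None,None) exec_start@1 write@2
I1 add r3: issue@2 deps=(None,0) exec_start@2 write@4
I2 add r1: issue@3 deps=(None,None) exec_start@3 write@6
I3 mul r1: issue@4 deps=(1,1) exec_start@4 write@6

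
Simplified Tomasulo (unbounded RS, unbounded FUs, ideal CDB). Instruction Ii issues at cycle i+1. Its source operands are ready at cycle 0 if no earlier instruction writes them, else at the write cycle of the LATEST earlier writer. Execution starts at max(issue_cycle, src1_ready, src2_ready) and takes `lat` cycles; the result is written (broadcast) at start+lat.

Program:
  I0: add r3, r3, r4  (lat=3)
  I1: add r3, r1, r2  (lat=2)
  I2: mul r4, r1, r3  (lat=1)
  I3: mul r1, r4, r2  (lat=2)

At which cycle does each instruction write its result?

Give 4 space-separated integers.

Answer: 4 4 5 7

Derivation:
I0 add r3: issue@1 deps=(None,None) exec_start@1 write@4
I1 add r3: issue@2 deps=(None,None) exec_start@2 write@4
I2 mul r4: issue@3 deps=(None,1) exec_start@4 write@5
I3 mul r1: issue@4 deps=(2,None) exec_start@5 write@7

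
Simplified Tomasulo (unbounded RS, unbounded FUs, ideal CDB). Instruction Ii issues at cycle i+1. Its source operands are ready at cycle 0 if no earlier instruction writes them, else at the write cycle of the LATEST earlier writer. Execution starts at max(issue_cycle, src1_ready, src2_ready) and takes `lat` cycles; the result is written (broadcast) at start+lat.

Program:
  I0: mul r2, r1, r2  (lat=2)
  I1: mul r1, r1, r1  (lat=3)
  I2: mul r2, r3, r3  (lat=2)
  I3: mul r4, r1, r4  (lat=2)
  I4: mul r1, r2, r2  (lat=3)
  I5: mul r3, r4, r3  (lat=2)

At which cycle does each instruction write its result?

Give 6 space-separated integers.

Answer: 3 5 5 7 8 9

Derivation:
I0 mul r2: issue@1 deps=(None,None) exec_start@1 write@3
I1 mul r1: issue@2 deps=(None,None) exec_start@2 write@5
I2 mul r2: issue@3 deps=(None,None) exec_start@3 write@5
I3 mul r4: issue@4 deps=(1,None) exec_start@5 write@7
I4 mul r1: issue@5 deps=(2,2) exec_start@5 write@8
I5 mul r3: issue@6 deps=(3,None) exec_start@7 write@9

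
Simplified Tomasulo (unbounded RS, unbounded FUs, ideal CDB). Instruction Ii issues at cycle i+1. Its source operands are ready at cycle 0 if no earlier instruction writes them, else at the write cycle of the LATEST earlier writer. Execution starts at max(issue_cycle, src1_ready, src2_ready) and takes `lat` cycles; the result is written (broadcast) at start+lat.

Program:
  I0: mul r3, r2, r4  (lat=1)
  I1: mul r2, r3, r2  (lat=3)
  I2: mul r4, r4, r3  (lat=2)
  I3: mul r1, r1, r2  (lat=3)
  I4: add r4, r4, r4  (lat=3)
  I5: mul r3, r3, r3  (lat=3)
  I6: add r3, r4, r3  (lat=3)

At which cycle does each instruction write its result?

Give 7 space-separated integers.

I0 mul r3: issue@1 deps=(None,None) exec_start@1 write@2
I1 mul r2: issue@2 deps=(0,None) exec_start@2 write@5
I2 mul r4: issue@3 deps=(None,0) exec_start@3 write@5
I3 mul r1: issue@4 deps=(None,1) exec_start@5 write@8
I4 add r4: issue@5 deps=(2,2) exec_start@5 write@8
I5 mul r3: issue@6 deps=(0,0) exec_start@6 write@9
I6 add r3: issue@7 deps=(4,5) exec_start@9 write@12

Answer: 2 5 5 8 8 9 12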